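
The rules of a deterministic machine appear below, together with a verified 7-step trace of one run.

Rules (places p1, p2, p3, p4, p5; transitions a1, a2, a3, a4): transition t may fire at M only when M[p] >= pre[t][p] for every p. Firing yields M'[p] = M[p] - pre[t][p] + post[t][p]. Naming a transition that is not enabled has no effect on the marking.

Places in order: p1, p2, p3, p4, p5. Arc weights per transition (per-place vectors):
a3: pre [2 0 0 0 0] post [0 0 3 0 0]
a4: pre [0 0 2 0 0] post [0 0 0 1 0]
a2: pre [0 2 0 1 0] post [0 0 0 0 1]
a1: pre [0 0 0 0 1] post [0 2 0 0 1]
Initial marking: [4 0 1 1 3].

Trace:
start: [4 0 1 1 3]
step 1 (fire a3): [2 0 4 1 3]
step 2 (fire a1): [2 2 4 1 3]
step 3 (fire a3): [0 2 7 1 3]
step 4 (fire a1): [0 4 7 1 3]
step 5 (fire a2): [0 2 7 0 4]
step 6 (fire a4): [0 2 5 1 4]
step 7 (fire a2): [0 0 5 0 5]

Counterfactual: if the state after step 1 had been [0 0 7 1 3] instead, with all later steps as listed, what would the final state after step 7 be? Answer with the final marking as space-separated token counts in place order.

0 0 5 0 5

state after step 1 := [0 0 7 1 3]
step 2 (fire a1): [0 2 7 1 3]
step 3 (fire a3): [0 2 7 1 3]
step 4 (fire a1): [0 4 7 1 3]
step 5 (fire a2): [0 2 7 0 4]
step 6 (fire a4): [0 2 5 1 4]
step 7 (fire a2): [0 0 5 0 5]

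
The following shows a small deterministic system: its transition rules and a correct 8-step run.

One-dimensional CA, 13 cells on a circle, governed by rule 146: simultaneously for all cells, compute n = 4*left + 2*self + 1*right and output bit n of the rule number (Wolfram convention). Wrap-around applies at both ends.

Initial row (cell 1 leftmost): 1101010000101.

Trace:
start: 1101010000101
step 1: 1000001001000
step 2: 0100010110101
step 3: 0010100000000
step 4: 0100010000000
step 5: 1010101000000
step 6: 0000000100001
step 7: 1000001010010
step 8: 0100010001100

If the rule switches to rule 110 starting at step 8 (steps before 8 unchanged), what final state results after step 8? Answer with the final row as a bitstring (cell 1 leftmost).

(re-executing step 8 under rule 110; state before step 8: 1000001010010)
step 8: 1000011110111

1000011110111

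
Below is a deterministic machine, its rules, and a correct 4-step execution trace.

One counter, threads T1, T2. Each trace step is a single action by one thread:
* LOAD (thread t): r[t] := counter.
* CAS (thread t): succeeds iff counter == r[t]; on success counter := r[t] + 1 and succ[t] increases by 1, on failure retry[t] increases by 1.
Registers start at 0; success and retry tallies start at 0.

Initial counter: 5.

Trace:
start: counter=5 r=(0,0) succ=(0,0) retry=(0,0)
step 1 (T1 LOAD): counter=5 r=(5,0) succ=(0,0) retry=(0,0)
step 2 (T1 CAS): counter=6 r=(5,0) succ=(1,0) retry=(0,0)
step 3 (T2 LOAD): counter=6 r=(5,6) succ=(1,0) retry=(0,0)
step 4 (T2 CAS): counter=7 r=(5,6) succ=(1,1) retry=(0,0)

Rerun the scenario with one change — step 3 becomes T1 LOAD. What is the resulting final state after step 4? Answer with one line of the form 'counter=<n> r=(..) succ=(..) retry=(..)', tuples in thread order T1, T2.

counter=6 r=(6,0) succ=(1,0) retry=(0,1)

(re-executing from step 3 with the substitution; state before step 3: counter=6 r=(5,0) succ=(1,0) retry=(0,0))
step 3 (T1 LOAD): counter=6 r=(6,0) succ=(1,0) retry=(0,0)
step 4 (T2 CAS): counter=6 r=(6,0) succ=(1,0) retry=(0,1)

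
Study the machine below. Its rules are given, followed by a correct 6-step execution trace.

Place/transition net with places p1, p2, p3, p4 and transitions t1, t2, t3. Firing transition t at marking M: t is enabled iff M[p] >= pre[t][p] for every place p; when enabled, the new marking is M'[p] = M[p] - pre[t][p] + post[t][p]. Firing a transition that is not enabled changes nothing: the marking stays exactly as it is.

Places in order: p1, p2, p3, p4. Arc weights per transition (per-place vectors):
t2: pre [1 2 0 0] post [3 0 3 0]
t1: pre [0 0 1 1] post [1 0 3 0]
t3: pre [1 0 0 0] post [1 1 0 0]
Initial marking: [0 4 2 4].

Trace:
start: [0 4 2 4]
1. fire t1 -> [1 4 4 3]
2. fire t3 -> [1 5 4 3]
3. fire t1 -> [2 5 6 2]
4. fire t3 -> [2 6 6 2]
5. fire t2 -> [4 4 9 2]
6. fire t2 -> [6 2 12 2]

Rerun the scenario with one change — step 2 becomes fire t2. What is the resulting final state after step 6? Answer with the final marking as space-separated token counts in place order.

(re-executing from step 2 with the substitution; state before step 2: [1 4 4 3])
2. fire t2 -> [3 2 7 3]
3. fire t1 -> [4 2 9 2]
4. fire t3 -> [4 3 9 2]
5. fire t2 -> [6 1 12 2]
6. fire t2 -> [6 1 12 2]

6 1 12 2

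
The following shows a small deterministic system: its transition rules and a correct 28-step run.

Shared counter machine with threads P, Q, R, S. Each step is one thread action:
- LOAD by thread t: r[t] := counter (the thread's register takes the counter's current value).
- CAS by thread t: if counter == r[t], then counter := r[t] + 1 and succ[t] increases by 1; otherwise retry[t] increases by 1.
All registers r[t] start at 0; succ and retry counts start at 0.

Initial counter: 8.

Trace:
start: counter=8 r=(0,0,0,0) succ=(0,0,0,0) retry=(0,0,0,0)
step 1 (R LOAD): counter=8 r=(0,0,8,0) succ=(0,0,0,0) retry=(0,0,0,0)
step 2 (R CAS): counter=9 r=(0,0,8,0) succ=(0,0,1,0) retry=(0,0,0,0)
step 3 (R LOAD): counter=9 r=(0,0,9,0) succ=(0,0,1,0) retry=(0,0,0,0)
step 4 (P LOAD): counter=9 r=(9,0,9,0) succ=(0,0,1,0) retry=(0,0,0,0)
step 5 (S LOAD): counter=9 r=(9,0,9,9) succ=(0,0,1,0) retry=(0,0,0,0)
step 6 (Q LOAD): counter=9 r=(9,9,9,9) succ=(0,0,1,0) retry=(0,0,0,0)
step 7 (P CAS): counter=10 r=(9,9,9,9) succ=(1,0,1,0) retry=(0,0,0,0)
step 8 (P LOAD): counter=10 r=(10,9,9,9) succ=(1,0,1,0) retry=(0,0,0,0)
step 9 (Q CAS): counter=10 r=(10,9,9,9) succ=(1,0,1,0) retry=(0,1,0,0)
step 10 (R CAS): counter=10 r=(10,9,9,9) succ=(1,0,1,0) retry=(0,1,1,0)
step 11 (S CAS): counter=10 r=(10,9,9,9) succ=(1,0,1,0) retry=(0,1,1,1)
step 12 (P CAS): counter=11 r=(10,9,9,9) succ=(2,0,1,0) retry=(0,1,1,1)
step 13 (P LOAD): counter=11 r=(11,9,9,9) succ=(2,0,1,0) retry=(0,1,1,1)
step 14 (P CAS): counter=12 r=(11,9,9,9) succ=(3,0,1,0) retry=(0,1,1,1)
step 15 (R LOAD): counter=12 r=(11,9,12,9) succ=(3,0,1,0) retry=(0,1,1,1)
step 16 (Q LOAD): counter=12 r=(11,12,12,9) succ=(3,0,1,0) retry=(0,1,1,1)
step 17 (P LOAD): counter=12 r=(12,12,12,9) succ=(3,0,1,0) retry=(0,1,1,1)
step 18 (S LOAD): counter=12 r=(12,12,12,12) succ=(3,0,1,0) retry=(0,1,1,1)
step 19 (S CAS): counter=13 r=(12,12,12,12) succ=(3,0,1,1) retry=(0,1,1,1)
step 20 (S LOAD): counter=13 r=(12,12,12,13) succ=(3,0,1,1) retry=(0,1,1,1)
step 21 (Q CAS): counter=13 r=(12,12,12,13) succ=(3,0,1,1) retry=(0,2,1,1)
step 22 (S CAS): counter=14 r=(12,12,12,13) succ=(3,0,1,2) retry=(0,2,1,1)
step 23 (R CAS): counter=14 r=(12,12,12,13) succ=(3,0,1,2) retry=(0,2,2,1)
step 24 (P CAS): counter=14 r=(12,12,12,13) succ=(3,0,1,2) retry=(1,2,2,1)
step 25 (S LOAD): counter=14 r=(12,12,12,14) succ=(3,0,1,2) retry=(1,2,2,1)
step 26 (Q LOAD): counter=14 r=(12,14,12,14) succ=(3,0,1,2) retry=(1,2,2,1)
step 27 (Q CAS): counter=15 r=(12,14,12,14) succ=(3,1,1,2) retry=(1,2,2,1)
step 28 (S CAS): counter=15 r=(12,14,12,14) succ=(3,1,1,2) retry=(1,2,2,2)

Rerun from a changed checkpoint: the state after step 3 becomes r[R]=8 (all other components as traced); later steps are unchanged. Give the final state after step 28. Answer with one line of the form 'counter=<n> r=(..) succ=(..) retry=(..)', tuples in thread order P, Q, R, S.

state after step 3 := counter=9 r=(0,0,8,0) succ=(0,0,1,0) retry=(0,0,0,0)
step 4 (P LOAD): counter=9 r=(9,0,8,0) succ=(0,0,1,0) retry=(0,0,0,0)
step 5 (S LOAD): counter=9 r=(9,0,8,9) succ=(0,0,1,0) retry=(0,0,0,0)
step 6 (Q LOAD): counter=9 r=(9,9,8,9) succ=(0,0,1,0) retry=(0,0,0,0)
step 7 (P CAS): counter=10 r=(9,9,8,9) succ=(1,0,1,0) retry=(0,0,0,0)
step 8 (P LOAD): counter=10 r=(10,9,8,9) succ=(1,0,1,0) retry=(0,0,0,0)
step 9 (Q CAS): counter=10 r=(10,9,8,9) succ=(1,0,1,0) retry=(0,1,0,0)
step 10 (R CAS): counter=10 r=(10,9,8,9) succ=(1,0,1,0) retry=(0,1,1,0)
step 11 (S CAS): counter=10 r=(10,9,8,9) succ=(1,0,1,0) retry=(0,1,1,1)
step 12 (P CAS): counter=11 r=(10,9,8,9) succ=(2,0,1,0) retry=(0,1,1,1)
step 13 (P LOAD): counter=11 r=(11,9,8,9) succ=(2,0,1,0) retry=(0,1,1,1)
step 14 (P CAS): counter=12 r=(11,9,8,9) succ=(3,0,1,0) retry=(0,1,1,1)
step 15 (R LOAD): counter=12 r=(11,9,12,9) succ=(3,0,1,0) retry=(0,1,1,1)
step 16 (Q LOAD): counter=12 r=(11,12,12,9) succ=(3,0,1,0) retry=(0,1,1,1)
step 17 (P LOAD): counter=12 r=(12,12,12,9) succ=(3,0,1,0) retry=(0,1,1,1)
step 18 (S LOAD): counter=12 r=(12,12,12,12) succ=(3,0,1,0) retry=(0,1,1,1)
step 19 (S CAS): counter=13 r=(12,12,12,12) succ=(3,0,1,1) retry=(0,1,1,1)
step 20 (S LOAD): counter=13 r=(12,12,12,13) succ=(3,0,1,1) retry=(0,1,1,1)
step 21 (Q CAS): counter=13 r=(12,12,12,13) succ=(3,0,1,1) retry=(0,2,1,1)
step 22 (S CAS): counter=14 r=(12,12,12,13) succ=(3,0,1,2) retry=(0,2,1,1)
step 23 (R CAS): counter=14 r=(12,12,12,13) succ=(3,0,1,2) retry=(0,2,2,1)
step 24 (P CAS): counter=14 r=(12,12,12,13) succ=(3,0,1,2) retry=(1,2,2,1)
step 25 (S LOAD): counter=14 r=(12,12,12,14) succ=(3,0,1,2) retry=(1,2,2,1)
step 26 (Q LOAD): counter=14 r=(12,14,12,14) succ=(3,0,1,2) retry=(1,2,2,1)
step 27 (Q CAS): counter=15 r=(12,14,12,14) succ=(3,1,1,2) retry=(1,2,2,1)
step 28 (S CAS): counter=15 r=(12,14,12,14) succ=(3,1,1,2) retry=(1,2,2,2)

counter=15 r=(12,14,12,14) succ=(3,1,1,2) retry=(1,2,2,2)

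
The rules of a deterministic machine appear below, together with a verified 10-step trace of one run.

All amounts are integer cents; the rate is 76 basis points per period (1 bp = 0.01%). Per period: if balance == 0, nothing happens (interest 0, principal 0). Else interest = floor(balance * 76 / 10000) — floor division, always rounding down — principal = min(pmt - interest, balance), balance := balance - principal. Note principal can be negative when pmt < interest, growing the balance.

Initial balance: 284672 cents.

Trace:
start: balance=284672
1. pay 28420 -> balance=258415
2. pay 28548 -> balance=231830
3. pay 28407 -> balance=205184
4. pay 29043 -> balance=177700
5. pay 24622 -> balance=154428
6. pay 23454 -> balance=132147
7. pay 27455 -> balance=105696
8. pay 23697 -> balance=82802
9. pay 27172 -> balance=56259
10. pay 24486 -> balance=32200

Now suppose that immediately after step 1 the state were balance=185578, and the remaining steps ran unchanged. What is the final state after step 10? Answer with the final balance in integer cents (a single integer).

state after step 1 := balance=185578
2. pay 28548 -> balance=158440
3. pay 28407 -> balance=131237
4. pay 29043 -> balance=103191
5. pay 24622 -> balance=79353
6. pay 23454 -> balance=56502
7. pay 27455 -> balance=29476
8. pay 23697 -> balance=6003
9. pay 27172 -> balance=0
10. pay 24486 -> balance=0

0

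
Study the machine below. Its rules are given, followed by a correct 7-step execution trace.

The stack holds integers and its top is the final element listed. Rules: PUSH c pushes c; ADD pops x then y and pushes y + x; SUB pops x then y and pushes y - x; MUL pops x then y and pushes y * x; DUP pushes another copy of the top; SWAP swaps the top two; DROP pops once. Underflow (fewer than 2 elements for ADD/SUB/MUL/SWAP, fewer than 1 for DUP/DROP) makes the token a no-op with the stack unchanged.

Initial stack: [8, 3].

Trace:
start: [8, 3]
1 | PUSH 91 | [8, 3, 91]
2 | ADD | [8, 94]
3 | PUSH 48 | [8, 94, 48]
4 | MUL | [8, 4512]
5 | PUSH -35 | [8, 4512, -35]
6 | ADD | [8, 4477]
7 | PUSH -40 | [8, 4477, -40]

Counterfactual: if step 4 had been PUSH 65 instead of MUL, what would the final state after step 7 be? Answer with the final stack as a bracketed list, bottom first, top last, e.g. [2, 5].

(re-executing from step 4 with the substitution; state before step 4: [8, 94, 48])
4 | PUSH 65 | [8, 94, 48, 65]
5 | PUSH -35 | [8, 94, 48, 65, -35]
6 | ADD | [8, 94, 48, 30]
7 | PUSH -40 | [8, 94, 48, 30, -40]

[8, 94, 48, 30, -40]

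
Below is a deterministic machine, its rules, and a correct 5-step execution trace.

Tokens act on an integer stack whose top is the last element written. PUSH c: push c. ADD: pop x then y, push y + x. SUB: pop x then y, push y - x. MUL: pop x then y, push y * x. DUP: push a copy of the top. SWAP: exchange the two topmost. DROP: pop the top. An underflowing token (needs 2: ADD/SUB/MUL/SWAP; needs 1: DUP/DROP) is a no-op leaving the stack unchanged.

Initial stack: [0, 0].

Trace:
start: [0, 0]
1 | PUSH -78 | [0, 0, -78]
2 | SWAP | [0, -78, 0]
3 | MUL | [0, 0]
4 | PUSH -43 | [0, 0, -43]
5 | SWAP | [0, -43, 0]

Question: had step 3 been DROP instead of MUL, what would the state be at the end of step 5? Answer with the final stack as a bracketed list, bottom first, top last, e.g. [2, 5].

[0, -43, -78]

(re-executing from step 3 with the substitution; state before step 3: [0, -78, 0])
3 | DROP | [0, -78]
4 | PUSH -43 | [0, -78, -43]
5 | SWAP | [0, -43, -78]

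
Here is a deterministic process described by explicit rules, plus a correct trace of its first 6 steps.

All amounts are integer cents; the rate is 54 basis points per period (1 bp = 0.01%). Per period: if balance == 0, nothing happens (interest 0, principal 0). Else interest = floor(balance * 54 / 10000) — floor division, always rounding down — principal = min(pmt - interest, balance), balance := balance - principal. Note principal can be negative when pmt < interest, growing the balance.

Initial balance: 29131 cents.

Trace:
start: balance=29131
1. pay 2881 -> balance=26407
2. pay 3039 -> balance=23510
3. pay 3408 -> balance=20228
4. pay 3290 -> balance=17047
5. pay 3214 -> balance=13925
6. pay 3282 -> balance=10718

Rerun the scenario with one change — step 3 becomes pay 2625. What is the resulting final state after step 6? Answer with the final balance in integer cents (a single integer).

11513

(re-executing from step 3 with the substitution; state before step 3: balance=23510)
3. pay 2625 -> balance=21011
4. pay 3290 -> balance=17834
5. pay 3214 -> balance=14716
6. pay 3282 -> balance=11513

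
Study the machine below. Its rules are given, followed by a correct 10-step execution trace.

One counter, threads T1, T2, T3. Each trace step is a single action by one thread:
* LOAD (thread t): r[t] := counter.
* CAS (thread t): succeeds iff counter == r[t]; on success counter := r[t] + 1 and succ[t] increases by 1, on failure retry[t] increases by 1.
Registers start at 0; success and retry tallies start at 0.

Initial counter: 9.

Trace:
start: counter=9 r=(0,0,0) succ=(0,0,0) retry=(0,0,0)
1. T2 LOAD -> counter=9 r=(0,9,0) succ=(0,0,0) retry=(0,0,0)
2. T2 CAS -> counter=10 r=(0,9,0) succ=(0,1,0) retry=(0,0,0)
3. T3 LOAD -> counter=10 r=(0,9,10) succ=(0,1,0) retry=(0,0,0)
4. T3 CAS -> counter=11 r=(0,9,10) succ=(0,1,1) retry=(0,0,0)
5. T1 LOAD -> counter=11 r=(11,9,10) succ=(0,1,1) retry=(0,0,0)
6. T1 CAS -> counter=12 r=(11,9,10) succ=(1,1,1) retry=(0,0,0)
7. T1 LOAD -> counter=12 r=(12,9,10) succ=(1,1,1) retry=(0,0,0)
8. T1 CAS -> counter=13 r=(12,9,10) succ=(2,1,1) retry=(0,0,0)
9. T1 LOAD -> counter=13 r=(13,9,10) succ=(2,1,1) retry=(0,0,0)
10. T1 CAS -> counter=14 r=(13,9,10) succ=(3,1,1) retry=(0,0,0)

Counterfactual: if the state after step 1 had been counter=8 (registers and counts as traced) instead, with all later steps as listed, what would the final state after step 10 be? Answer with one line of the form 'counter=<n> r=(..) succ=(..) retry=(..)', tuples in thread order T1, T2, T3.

state after step 1 := counter=8 r=(0,9,0) succ=(0,0,0) retry=(0,0,0)
2. T2 CAS -> counter=8 r=(0,9,0) succ=(0,0,0) retry=(0,1,0)
3. T3 LOAD -> counter=8 r=(0,9,8) succ=(0,0,0) retry=(0,1,0)
4. T3 CAS -> counter=9 r=(0,9,8) succ=(0,0,1) retry=(0,1,0)
5. T1 LOAD -> counter=9 r=(9,9,8) succ=(0,0,1) retry=(0,1,0)
6. T1 CAS -> counter=10 r=(9,9,8) succ=(1,0,1) retry=(0,1,0)
7. T1 LOAD -> counter=10 r=(10,9,8) succ=(1,0,1) retry=(0,1,0)
8. T1 CAS -> counter=11 r=(10,9,8) succ=(2,0,1) retry=(0,1,0)
9. T1 LOAD -> counter=11 r=(11,9,8) succ=(2,0,1) retry=(0,1,0)
10. T1 CAS -> counter=12 r=(11,9,8) succ=(3,0,1) retry=(0,1,0)

counter=12 r=(11,9,8) succ=(3,0,1) retry=(0,1,0)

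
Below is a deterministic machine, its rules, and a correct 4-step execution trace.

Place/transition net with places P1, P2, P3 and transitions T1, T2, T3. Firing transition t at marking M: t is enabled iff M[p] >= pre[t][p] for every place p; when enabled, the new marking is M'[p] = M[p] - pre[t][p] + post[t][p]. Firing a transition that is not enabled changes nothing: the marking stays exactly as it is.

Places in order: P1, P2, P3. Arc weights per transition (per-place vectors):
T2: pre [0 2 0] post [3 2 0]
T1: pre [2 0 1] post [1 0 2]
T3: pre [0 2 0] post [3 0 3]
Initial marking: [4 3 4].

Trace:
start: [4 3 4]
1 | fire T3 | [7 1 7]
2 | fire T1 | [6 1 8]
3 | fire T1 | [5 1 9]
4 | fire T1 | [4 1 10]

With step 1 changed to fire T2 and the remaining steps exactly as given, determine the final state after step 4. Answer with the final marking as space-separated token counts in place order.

4 3 7

(re-executing from step 1 with the substitution; state before step 1: [4 3 4])
1 | fire T2 | [7 3 4]
2 | fire T1 | [6 3 5]
3 | fire T1 | [5 3 6]
4 | fire T1 | [4 3 7]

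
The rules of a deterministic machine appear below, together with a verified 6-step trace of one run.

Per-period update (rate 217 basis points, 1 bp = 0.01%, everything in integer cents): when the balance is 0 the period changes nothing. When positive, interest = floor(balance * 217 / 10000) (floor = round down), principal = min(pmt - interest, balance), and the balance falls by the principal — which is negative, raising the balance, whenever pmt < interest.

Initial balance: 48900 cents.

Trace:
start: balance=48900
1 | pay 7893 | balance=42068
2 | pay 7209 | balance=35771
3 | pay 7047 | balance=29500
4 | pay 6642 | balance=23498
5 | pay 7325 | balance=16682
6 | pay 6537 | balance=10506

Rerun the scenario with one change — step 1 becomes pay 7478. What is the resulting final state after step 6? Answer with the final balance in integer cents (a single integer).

10968

(re-executing from step 1 with the substitution; state before step 1: balance=48900)
1 | pay 7478 | balance=42483
2 | pay 7209 | balance=36195
3 | pay 7047 | balance=29933
4 | pay 6642 | balance=23940
5 | pay 7325 | balance=17134
6 | pay 6537 | balance=10968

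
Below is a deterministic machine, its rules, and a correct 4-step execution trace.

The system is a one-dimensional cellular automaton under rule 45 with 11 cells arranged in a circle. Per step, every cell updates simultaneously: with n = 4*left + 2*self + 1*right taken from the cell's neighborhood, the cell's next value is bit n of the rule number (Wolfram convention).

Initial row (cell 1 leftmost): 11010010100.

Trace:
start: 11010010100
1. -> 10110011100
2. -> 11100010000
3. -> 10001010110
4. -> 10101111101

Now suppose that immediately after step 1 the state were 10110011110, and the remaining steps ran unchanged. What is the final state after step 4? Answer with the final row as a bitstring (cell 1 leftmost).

state after step 1 := 10110011110
2. -> 11100010001
3. -> 00001010101
4. -> 01101111111

01101111111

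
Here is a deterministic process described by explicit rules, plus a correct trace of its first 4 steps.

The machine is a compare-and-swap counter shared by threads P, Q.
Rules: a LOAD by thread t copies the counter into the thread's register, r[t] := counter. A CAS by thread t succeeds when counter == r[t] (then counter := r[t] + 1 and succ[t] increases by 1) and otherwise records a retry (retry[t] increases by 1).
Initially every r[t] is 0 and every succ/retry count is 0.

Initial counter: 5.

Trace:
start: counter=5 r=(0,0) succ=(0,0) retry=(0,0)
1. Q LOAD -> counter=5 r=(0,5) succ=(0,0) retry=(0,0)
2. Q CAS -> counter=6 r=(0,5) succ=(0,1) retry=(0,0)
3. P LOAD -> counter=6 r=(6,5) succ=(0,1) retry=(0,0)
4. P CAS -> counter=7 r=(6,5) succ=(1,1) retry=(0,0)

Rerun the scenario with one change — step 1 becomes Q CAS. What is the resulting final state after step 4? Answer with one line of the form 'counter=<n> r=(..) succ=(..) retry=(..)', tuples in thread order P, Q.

(re-executing from step 1 with the substitution; state before step 1: counter=5 r=(0,0) succ=(0,0) retry=(0,0))
1. Q CAS -> counter=5 r=(0,0) succ=(0,0) retry=(0,1)
2. Q CAS -> counter=5 r=(0,0) succ=(0,0) retry=(0,2)
3. P LOAD -> counter=5 r=(5,0) succ=(0,0) retry=(0,2)
4. P CAS -> counter=6 r=(5,0) succ=(1,0) retry=(0,2)

counter=6 r=(5,0) succ=(1,0) retry=(0,2)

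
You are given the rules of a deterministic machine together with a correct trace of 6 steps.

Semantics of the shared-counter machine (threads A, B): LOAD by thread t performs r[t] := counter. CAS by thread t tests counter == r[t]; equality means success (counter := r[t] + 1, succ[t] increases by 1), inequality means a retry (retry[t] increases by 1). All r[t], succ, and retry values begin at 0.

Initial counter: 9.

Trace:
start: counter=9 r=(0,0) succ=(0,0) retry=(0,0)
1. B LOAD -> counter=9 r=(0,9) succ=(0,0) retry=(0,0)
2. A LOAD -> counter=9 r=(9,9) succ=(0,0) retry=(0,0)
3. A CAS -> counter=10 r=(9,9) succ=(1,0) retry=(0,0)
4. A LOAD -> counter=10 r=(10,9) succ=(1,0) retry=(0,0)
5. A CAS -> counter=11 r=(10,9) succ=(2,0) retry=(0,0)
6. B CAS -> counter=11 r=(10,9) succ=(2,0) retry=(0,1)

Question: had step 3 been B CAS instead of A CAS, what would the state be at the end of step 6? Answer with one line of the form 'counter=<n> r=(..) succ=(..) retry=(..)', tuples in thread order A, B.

counter=11 r=(10,9) succ=(1,1) retry=(0,1)

(re-executing from step 3 with the substitution; state before step 3: counter=9 r=(9,9) succ=(0,0) retry=(0,0))
3. B CAS -> counter=10 r=(9,9) succ=(0,1) retry=(0,0)
4. A LOAD -> counter=10 r=(10,9) succ=(0,1) retry=(0,0)
5. A CAS -> counter=11 r=(10,9) succ=(1,1) retry=(0,0)
6. B CAS -> counter=11 r=(10,9) succ=(1,1) retry=(0,1)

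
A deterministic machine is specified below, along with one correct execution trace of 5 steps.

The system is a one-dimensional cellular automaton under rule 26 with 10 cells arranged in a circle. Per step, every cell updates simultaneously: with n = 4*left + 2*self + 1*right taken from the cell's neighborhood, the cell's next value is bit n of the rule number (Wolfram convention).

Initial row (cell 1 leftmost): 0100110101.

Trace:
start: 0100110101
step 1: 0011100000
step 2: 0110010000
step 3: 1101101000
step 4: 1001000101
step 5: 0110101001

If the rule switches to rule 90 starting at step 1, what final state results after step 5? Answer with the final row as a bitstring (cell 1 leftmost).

(re-executing steps 1..5 under rule 90; state before step 1: 0100110101)
step 1: 0011110000
step 2: 0110011000
step 3: 1111111100
step 4: 1000000111
step 5: 1100001100

1100001100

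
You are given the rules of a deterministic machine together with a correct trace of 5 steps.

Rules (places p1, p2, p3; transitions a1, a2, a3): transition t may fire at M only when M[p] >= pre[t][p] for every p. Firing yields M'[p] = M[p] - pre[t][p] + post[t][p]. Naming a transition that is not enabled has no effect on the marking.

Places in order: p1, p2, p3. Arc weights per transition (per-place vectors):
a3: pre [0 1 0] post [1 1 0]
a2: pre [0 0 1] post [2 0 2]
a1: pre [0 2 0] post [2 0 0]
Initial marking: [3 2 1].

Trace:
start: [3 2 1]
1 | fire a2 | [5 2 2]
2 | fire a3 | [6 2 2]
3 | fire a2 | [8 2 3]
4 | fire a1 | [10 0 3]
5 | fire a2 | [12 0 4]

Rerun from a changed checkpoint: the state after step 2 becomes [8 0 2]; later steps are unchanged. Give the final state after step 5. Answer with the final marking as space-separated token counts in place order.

12 0 4

state after step 2 := [8 0 2]
3 | fire a2 | [10 0 3]
4 | fire a1 | [10 0 3]
5 | fire a2 | [12 0 4]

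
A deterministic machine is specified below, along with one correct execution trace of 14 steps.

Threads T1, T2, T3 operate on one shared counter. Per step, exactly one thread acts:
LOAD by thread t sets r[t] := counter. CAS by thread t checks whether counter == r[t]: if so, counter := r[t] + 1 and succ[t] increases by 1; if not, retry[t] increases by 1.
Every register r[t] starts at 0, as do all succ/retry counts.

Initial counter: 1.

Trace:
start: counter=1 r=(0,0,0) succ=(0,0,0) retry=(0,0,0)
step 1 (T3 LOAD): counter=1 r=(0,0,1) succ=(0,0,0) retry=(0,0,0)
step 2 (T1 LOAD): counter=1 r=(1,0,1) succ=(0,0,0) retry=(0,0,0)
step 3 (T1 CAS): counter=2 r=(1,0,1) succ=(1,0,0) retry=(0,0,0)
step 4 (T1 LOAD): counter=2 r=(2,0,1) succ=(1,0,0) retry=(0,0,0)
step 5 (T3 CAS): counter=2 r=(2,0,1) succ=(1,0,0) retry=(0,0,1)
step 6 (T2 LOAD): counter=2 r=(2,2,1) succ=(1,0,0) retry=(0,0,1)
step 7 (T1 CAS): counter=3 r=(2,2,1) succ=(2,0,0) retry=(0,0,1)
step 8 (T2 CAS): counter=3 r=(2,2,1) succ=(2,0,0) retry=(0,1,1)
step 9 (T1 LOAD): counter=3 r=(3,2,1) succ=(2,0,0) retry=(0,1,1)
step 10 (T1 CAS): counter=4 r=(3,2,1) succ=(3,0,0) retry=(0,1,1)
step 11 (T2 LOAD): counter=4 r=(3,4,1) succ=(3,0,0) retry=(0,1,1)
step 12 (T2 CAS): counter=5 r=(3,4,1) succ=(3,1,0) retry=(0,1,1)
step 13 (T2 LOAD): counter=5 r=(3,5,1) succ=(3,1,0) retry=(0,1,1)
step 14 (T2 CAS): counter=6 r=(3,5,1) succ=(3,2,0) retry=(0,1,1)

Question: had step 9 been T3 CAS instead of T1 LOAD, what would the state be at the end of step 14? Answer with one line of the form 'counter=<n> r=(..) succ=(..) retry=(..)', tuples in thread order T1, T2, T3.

(re-executing from step 9 with the substitution; state before step 9: counter=3 r=(2,2,1) succ=(2,0,0) retry=(0,1,1))
step 9 (T3 CAS): counter=3 r=(2,2,1) succ=(2,0,0) retry=(0,1,2)
step 10 (T1 CAS): counter=3 r=(2,2,1) succ=(2,0,0) retry=(1,1,2)
step 11 (T2 LOAD): counter=3 r=(2,3,1) succ=(2,0,0) retry=(1,1,2)
step 12 (T2 CAS): counter=4 r=(2,3,1) succ=(2,1,0) retry=(1,1,2)
step 13 (T2 LOAD): counter=4 r=(2,4,1) succ=(2,1,0) retry=(1,1,2)
step 14 (T2 CAS): counter=5 r=(2,4,1) succ=(2,2,0) retry=(1,1,2)

counter=5 r=(2,4,1) succ=(2,2,0) retry=(1,1,2)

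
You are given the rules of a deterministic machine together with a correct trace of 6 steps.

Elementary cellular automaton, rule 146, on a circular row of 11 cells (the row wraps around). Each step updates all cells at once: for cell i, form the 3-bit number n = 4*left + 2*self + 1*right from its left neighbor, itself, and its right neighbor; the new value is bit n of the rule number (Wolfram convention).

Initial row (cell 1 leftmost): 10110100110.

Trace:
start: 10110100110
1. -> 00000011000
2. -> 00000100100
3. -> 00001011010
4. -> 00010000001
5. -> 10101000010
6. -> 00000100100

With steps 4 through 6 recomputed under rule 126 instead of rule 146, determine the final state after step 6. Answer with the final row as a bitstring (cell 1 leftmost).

(re-executing steps 4..6 under rule 126; state before step 4: 00001011010)
4. -> 00011111111
5. -> 10110000001
6. -> 11111000011

11111000011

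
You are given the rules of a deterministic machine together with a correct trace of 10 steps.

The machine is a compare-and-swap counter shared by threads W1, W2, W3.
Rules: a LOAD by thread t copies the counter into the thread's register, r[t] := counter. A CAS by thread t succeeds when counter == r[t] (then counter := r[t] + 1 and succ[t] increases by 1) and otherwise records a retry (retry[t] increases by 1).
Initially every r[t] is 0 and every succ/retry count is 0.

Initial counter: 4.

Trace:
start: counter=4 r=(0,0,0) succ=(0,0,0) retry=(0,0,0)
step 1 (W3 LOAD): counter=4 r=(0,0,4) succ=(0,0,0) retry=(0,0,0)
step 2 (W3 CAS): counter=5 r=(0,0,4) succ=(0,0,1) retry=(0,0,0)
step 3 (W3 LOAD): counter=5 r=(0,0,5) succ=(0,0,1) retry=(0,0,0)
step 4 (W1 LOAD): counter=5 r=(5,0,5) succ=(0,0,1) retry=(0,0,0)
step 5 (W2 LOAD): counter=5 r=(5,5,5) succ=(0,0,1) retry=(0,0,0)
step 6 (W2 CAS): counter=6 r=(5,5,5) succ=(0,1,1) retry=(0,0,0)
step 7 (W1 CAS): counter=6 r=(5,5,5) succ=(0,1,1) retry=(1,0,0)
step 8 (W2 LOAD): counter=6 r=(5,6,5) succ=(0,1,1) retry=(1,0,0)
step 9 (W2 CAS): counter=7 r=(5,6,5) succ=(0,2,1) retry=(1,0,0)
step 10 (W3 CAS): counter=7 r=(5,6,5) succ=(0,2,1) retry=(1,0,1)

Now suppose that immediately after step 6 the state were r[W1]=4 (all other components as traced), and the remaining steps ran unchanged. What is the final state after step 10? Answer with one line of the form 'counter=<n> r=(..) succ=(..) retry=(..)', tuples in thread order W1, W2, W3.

state after step 6 := counter=6 r=(4,5,5) succ=(0,1,1) retry=(0,0,0)
step 7 (W1 CAS): counter=6 r=(4,5,5) succ=(0,1,1) retry=(1,0,0)
step 8 (W2 LOAD): counter=6 r=(4,6,5) succ=(0,1,1) retry=(1,0,0)
step 9 (W2 CAS): counter=7 r=(4,6,5) succ=(0,2,1) retry=(1,0,0)
step 10 (W3 CAS): counter=7 r=(4,6,5) succ=(0,2,1) retry=(1,0,1)

counter=7 r=(4,6,5) succ=(0,2,1) retry=(1,0,1)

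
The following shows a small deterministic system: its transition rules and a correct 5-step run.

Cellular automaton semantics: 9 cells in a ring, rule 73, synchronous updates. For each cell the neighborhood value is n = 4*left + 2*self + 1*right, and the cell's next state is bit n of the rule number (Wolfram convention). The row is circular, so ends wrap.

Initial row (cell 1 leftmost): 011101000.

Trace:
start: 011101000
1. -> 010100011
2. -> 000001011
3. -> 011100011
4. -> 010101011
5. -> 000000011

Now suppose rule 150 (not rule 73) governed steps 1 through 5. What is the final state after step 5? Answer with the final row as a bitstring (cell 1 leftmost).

(re-executing steps 1..5 under rule 150; state before step 1: 011101000)
1. -> 101001100
2. -> 101110011
3. -> 000101101
4. -> 101100001
5. -> 000010010

000010010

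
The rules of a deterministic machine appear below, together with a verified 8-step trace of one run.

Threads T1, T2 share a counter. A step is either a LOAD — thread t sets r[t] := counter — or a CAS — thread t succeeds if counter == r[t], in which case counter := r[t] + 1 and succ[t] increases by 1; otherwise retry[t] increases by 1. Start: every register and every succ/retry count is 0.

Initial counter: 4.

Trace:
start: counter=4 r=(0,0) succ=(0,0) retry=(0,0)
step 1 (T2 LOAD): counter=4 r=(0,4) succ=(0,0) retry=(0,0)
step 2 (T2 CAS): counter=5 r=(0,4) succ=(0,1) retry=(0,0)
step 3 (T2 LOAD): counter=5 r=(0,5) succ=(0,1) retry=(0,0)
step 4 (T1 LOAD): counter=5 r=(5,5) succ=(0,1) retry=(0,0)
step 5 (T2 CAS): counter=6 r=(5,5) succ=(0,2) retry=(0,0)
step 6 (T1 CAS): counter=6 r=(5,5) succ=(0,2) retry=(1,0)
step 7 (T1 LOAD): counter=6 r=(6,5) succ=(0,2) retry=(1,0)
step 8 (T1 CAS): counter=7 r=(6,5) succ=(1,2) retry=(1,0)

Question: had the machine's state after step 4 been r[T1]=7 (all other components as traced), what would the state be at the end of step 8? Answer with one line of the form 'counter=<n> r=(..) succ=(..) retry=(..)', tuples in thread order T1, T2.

state after step 4 := counter=5 r=(7,5) succ=(0,1) retry=(0,0)
step 5 (T2 CAS): counter=6 r=(7,5) succ=(0,2) retry=(0,0)
step 6 (T1 CAS): counter=6 r=(7,5) succ=(0,2) retry=(1,0)
step 7 (T1 LOAD): counter=6 r=(6,5) succ=(0,2) retry=(1,0)
step 8 (T1 CAS): counter=7 r=(6,5) succ=(1,2) retry=(1,0)

counter=7 r=(6,5) succ=(1,2) retry=(1,0)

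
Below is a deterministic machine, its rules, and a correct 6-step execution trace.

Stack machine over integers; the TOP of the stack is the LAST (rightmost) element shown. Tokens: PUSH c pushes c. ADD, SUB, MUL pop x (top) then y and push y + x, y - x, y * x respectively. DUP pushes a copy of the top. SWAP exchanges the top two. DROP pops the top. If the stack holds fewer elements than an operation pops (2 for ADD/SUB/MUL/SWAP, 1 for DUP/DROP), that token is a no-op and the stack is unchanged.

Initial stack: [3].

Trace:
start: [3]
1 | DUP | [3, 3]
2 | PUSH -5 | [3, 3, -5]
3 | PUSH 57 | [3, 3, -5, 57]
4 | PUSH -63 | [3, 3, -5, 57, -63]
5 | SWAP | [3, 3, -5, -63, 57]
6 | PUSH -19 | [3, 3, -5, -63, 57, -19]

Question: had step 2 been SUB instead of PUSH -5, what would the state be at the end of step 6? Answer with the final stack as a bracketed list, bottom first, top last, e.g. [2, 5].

[0, -63, 57, -19]

(re-executing from step 2 with the substitution; state before step 2: [3, 3])
2 | SUB | [0]
3 | PUSH 57 | [0, 57]
4 | PUSH -63 | [0, 57, -63]
5 | SWAP | [0, -63, 57]
6 | PUSH -19 | [0, -63, 57, -19]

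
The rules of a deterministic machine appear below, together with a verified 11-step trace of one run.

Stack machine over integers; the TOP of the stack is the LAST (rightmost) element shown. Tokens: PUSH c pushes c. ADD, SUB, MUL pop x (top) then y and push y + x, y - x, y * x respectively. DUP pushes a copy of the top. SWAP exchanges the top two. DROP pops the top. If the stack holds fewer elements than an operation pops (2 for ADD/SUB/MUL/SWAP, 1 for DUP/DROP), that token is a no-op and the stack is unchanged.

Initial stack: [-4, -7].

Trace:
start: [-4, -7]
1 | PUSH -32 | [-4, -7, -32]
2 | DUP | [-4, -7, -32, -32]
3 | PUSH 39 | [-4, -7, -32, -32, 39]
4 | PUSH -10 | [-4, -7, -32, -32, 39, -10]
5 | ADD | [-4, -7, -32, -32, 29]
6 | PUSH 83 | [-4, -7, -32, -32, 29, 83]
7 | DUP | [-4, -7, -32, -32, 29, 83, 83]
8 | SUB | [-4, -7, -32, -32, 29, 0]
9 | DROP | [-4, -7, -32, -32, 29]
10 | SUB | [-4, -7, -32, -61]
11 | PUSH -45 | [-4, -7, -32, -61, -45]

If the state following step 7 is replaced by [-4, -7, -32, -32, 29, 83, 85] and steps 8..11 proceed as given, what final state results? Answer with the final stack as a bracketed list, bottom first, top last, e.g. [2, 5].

[-4, -7, -32, -61, -45]

state after step 7 := [-4, -7, -32, -32, 29, 83, 85]
8 | SUB | [-4, -7, -32, -32, 29, -2]
9 | DROP | [-4, -7, -32, -32, 29]
10 | SUB | [-4, -7, -32, -61]
11 | PUSH -45 | [-4, -7, -32, -61, -45]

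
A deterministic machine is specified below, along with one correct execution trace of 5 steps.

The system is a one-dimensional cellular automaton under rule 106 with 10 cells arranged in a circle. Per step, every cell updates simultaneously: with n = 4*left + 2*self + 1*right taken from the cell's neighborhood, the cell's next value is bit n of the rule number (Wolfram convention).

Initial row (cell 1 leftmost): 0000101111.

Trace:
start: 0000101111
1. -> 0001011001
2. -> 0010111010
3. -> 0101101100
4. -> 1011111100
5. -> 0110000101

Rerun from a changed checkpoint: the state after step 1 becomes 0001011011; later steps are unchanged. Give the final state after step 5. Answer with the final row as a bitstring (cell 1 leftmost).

state after step 1 := 0001011011
2. -> 0010111111
3. -> 0101100001
4. -> 1011100010
5. -> 0110100101

0110100101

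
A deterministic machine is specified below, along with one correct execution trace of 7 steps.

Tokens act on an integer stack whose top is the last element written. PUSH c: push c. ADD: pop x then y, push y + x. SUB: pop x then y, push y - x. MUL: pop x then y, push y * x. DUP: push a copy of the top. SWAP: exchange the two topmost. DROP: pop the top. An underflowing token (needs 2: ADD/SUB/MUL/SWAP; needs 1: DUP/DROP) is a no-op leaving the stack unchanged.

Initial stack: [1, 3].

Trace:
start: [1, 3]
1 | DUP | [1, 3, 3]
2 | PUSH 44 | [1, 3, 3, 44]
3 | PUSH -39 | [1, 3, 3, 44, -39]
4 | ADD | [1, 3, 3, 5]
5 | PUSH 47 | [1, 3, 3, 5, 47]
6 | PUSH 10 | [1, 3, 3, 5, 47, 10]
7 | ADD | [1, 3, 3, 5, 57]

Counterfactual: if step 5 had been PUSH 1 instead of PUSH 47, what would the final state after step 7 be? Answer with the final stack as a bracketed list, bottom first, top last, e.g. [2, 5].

(re-executing from step 5 with the substitution; state before step 5: [1, 3, 3, 5])
5 | PUSH 1 | [1, 3, 3, 5, 1]
6 | PUSH 10 | [1, 3, 3, 5, 1, 10]
7 | ADD | [1, 3, 3, 5, 11]

[1, 3, 3, 5, 11]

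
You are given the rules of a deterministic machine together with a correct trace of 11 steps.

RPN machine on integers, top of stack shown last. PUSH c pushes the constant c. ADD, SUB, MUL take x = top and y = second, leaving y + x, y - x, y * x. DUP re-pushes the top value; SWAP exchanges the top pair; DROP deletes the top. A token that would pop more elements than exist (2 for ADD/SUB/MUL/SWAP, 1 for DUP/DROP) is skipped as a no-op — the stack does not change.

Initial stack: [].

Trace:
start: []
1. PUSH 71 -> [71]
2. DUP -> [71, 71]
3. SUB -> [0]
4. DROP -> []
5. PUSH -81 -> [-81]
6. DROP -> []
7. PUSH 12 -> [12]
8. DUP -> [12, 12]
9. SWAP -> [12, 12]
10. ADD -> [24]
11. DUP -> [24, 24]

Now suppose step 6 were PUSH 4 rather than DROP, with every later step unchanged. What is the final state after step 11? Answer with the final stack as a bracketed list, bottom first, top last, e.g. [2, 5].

[-81, 4, 24, 24]

(re-executing from step 6 with the substitution; state before step 6: [-81])
6. PUSH 4 -> [-81, 4]
7. PUSH 12 -> [-81, 4, 12]
8. DUP -> [-81, 4, 12, 12]
9. SWAP -> [-81, 4, 12, 12]
10. ADD -> [-81, 4, 24]
11. DUP -> [-81, 4, 24, 24]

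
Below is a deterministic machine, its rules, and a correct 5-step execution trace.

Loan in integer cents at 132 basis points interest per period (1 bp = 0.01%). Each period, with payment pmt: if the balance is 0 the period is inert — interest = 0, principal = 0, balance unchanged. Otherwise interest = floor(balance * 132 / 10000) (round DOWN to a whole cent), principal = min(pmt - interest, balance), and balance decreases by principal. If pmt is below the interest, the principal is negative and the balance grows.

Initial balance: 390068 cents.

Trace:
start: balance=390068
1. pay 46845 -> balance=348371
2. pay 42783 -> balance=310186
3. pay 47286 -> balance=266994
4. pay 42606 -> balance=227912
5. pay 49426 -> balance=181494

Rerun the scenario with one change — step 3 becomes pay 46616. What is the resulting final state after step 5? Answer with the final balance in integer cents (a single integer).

182182

(re-executing from step 3 with the substitution; state before step 3: balance=310186)
3. pay 46616 -> balance=267664
4. pay 42606 -> balance=228591
5. pay 49426 -> balance=182182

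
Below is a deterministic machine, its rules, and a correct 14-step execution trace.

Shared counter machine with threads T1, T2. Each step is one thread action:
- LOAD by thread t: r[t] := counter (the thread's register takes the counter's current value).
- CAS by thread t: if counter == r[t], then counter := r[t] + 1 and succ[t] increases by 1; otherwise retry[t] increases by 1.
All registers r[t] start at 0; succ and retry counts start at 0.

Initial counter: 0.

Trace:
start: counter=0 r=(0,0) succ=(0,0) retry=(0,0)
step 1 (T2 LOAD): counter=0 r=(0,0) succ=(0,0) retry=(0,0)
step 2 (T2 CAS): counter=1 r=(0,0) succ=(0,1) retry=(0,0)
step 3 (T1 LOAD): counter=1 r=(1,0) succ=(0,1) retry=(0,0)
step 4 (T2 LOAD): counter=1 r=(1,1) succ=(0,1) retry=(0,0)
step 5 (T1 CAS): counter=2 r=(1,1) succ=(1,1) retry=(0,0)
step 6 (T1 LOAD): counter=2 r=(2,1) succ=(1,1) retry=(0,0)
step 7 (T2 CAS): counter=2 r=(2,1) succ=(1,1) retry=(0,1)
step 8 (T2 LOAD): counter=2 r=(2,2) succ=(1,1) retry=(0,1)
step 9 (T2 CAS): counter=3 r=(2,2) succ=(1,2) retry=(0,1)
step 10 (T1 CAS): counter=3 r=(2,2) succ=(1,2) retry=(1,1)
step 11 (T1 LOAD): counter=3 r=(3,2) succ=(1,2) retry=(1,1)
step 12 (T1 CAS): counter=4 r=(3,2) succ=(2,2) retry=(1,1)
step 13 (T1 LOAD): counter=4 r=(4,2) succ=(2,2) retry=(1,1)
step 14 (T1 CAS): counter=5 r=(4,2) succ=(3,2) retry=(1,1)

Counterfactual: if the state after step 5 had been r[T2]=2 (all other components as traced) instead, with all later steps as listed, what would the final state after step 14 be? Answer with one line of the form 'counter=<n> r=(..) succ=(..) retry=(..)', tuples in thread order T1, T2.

counter=6 r=(5,3) succ=(3,3) retry=(1,0)

state after step 5 := counter=2 r=(1,2) succ=(1,1) retry=(0,0)
step 6 (T1 LOAD): counter=2 r=(2,2) succ=(1,1) retry=(0,0)
step 7 (T2 CAS): counter=3 r=(2,2) succ=(1,2) retry=(0,0)
step 8 (T2 LOAD): counter=3 r=(2,3) succ=(1,2) retry=(0,0)
step 9 (T2 CAS): counter=4 r=(2,3) succ=(1,3) retry=(0,0)
step 10 (T1 CAS): counter=4 r=(2,3) succ=(1,3) retry=(1,0)
step 11 (T1 LOAD): counter=4 r=(4,3) succ=(1,3) retry=(1,0)
step 12 (T1 CAS): counter=5 r=(4,3) succ=(2,3) retry=(1,0)
step 13 (T1 LOAD): counter=5 r=(5,3) succ=(2,3) retry=(1,0)
step 14 (T1 CAS): counter=6 r=(5,3) succ=(3,3) retry=(1,0)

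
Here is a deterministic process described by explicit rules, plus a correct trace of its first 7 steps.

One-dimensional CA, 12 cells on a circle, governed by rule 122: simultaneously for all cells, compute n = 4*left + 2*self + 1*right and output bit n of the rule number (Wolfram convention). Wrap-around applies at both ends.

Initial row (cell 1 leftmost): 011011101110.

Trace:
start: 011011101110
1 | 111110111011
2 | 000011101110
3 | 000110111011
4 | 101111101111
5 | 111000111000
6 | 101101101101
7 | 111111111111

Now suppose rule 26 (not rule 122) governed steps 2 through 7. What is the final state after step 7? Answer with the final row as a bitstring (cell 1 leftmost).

(re-executing steps 2..7 under rule 26; state before step 2: 111110111011)
2 | 000000100010
3 | 000001010101
4 | 100010000000
5 | 010101000001
6 | 000000100010
7 | 000001010101

000001010101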